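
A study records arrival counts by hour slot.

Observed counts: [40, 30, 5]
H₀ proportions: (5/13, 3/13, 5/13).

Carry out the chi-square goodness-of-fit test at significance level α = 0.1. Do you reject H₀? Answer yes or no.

reject H₀: yes

n = 75; E_i = n·p_i = [28.85, 17.31, 28.85]
χ² = (40−28.85)²/28.85 + (30−17.31)²/17.31 + (5−28.85)²/28.85 = 33.3333
df = 2
p-value (upper-tail) = 0.00000
At α=0.1: p < α → reject H₀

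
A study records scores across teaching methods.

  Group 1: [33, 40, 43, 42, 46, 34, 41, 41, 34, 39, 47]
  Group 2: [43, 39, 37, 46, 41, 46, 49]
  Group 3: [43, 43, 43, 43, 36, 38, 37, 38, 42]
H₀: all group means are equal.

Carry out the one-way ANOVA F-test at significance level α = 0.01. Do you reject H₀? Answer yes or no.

reject H₀: no

Group means [40.00, 43.00, 40.33], grand mean 40.889
SSB = Σnᵢ(x̄ᵢ−x̄)² = 42.667; SSW = ΣΣ(x−x̄ᵢ)² = 404.000
MSB = 42.667/2 = 21.3333; MSW = 404.000/24 = 16.8333
F = MSB/MSW = 1.2673
df = (2, 24)
p-value (upper-tail) = 0.29976
At α=0.01: p ≥ α → fail to reject H₀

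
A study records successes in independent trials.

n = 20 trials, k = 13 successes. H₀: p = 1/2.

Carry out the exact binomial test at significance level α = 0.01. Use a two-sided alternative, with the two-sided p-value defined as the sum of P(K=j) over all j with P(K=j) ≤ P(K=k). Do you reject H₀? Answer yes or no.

reject H₀: no

Exact binomial: n=20, k=13, p₀=1/2=0.5000
P(X=j) = C(n,j)·p₀^j·(1−p₀)^(n−j); p = Σ P(X=j) over j with P(X=j) ≤ P(X=13)
p-value (two-sided) = 0.26318
At α=0.01: p ≥ α → fail to reject H₀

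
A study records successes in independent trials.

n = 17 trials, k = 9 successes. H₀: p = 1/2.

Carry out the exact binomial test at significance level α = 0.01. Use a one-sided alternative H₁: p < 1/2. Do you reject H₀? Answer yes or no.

Exact binomial: n=17, k=9, p₀=1/2=0.5000
P(X≤9) from Σ C(n,i)·p₀^i·(1−p₀)^(n−i)
p-value (one-sided, H₁ less) = 0.68547
At α=0.01: p ≥ α → fail to reject H₀

reject H₀: no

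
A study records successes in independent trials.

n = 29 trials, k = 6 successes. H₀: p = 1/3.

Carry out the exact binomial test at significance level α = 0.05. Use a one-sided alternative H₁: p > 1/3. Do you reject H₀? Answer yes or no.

Exact binomial: n=29, k=6, p₀=1/3=0.3333
P(X≥6) from Σ C(n,i)·p₀^i·(1−p₀)^(n−i)
p-value (one-sided, H₁ greater) = 0.95487
At α=0.05: p ≥ α → fail to reject H₀

reject H₀: no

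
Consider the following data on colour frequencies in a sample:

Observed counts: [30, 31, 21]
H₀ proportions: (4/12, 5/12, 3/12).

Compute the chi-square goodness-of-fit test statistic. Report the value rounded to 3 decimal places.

n = 82; E_i = n·p_i = [27.33, 34.17, 20.50]
χ² = (30−27.33)²/27.33 + (31−34.17)²/34.17 + (21−20.50)²/20.50 = 0.5659
df = 2

test statistic = 0.566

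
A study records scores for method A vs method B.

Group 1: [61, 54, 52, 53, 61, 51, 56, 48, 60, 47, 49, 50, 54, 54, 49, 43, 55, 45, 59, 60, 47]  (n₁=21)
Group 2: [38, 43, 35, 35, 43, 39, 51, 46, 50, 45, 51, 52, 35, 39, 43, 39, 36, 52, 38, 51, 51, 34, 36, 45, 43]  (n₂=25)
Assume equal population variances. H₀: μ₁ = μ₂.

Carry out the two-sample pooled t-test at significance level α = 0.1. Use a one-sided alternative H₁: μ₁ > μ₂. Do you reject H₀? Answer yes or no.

reject H₀: yes

x̄₁=52.762, s₁=5.403, n₁=21
x̄₂=42.800, s₂=6.298, n₂=25
s_p² = [20·5.403² + 24·6.298²]/44 = 34.9048
SE = √(s_p²·(1/21+1/25)) = 1.7488
t = (52.762−42.800)/1.7488 = 5.6964
df = 44
p-value (one-sided, H₁ greater) = 0.00000
At α=0.1: p < α → reject H₀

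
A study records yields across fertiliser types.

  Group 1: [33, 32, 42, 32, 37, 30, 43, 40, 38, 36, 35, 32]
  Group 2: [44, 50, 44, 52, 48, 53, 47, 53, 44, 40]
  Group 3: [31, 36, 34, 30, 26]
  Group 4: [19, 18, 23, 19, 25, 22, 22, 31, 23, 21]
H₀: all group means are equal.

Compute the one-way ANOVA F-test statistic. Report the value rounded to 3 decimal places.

Group means [35.83, 47.50, 31.40, 22.30], grand mean 34.730
SSB = Σnᵢ(x̄ᵢ−x̄)² = 3245.831; SSW = ΣΣ(x−x̄ᵢ)² = 565.467
MSB = 3245.831/3 = 1081.9435; MSW = 565.467/33 = 17.1354
F = MSB/MSW = 63.1410
df = (3, 33)

test statistic = 63.141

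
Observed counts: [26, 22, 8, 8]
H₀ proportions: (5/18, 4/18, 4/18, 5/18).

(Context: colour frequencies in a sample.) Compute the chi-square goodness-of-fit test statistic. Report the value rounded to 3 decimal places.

n = 64; E_i = n·p_i = [17.78, 14.22, 14.22, 17.78]
χ² = (26−17.78)²/17.78 + (22−14.22)²/14.22 + (8−14.22)²/14.22 + (8−17.78)²/17.78 = 16.1562
df = 3

test statistic = 16.156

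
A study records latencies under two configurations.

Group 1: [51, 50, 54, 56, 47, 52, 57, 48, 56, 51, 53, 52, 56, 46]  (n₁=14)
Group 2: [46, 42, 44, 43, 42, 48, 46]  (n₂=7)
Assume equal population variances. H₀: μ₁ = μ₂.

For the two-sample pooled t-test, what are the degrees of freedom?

df = n₁ + n₂ − 2 = 14 + 7 − 2 = 19

degrees of freedom = 19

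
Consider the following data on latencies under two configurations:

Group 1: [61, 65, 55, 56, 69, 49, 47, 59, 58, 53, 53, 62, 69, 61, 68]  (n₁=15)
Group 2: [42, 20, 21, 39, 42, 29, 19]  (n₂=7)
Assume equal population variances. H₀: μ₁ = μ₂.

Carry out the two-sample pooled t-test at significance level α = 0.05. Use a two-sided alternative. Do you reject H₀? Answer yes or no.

reject H₀: yes

x̄₁=59.000, s₁=6.949, n₁=15
x̄₂=30.286, s₂=10.579, n₂=7
s_p² = [14·6.949² + 6·10.579²]/20 = 67.3714
SE = √(s_p²·(1/15+1/7)) = 3.7571
t = (59.000−30.286)/3.7571 = 7.6426
df = 20
p-value (two-sided) = 0.00000
At α=0.05: p < α → reject H₀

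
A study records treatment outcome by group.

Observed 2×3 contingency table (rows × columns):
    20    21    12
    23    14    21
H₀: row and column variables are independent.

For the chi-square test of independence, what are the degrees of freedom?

degrees of freedom = 2

df = (r−1)(c−1) = (2−1)·(3−1) = 2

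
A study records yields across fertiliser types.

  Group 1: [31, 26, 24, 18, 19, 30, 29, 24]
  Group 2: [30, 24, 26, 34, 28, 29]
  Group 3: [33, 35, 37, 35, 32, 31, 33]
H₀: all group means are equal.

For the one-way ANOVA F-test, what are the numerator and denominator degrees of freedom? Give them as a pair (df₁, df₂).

k = 3 groups, N = 21 total
df = (k−1, N−k) = (3−1, 21−3) = (2, 18)

degrees of freedom = [2, 18]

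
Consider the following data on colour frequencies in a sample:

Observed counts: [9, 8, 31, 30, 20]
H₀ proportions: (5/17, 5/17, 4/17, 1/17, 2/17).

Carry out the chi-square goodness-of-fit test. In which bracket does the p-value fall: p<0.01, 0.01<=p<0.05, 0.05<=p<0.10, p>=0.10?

n = 98; E_i = n·p_i = [28.82, 28.82, 23.06, 5.76, 11.53]
χ² = (9−28.82)²/28.82 + (8−28.82)²/28.82 + (31−23.06)²/23.06 + (30−5.76)²/5.76 + (20−11.53)²/11.53 = 139.5230
df = 4
p-value (upper-tail) = 0.00000
→ bracket: p<0.01

p-value bracket: p<0.01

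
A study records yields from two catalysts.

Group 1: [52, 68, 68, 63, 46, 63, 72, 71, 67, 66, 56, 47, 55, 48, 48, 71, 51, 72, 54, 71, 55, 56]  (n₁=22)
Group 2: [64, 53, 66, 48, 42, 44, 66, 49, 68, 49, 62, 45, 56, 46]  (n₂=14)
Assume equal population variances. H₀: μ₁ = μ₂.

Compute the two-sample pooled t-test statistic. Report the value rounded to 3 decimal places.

x̄₁=60.000, s₁=9.253, n₁=22
x̄₂=54.143, s₂=9.314, n₂=14
s_p² = [21·9.253² + 13·9.314²]/34 = 86.0504
SE = √(s_p²·(1/22+1/14)) = 3.1714
t = (60.000−54.143)/3.1714 = 1.8469
df = 34

test statistic = 1.847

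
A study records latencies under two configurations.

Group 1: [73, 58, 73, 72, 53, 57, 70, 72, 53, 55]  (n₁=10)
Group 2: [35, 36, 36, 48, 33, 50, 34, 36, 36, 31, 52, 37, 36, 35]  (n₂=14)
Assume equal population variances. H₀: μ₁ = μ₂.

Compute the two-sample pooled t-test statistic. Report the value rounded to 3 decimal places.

x̄₁=63.600, s₁=9.021, n₁=10
x̄₂=38.214, s₂=6.612, n₂=14
s_p² = [9·9.021² + 13·6.612²]/22 = 59.1253
SE = √(s_p²·(1/10+1/14)) = 3.1837
t = (63.600−38.214)/3.1837 = 7.9737
df = 22

test statistic = 7.974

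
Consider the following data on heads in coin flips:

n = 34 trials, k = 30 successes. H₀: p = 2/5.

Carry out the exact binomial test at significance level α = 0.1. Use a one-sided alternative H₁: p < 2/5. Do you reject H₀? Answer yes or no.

Exact binomial: n=34, k=30, p₀=2/5=0.4000
P(X≤30) from Σ C(n,i)·p₀^i·(1−p₀)^(n−i)
p-value (one-sided, H₁ less) = 1.00000
At α=0.1: p ≥ α → fail to reject H₀

reject H₀: no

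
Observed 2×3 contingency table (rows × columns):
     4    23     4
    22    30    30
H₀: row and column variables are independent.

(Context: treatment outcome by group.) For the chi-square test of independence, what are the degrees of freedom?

degrees of freedom = 2

df = (r−1)(c−1) = (2−1)·(3−1) = 2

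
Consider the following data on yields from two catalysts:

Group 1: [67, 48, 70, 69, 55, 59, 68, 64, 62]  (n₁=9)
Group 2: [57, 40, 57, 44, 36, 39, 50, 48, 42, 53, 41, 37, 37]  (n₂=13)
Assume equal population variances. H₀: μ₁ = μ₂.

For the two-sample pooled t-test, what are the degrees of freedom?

df = n₁ + n₂ − 2 = 9 + 13 − 2 = 20

degrees of freedom = 20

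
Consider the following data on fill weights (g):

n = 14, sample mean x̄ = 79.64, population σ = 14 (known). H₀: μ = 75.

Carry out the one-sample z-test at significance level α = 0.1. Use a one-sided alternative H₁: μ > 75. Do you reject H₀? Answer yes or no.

SE = σ/√n = 14/√14 = 3.7417
z = (x̄−μ₀)/SE = (79.64−75)/3.7417 = 1.2401
p-value (one-sided, H₁ greater) = 0.10747
At α=0.1: p ≥ α → fail to reject H₀

reject H₀: no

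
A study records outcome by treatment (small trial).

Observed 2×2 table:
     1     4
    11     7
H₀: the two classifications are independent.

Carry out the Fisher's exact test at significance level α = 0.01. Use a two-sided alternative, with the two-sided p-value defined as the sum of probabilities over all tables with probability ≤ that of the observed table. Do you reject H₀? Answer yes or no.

Margins: r₁=5, r₂=18, c₁=12, c₂=11, n=23
p_obs = C(5,1)·C(18,11)/C(23,12); sum pmf over tables with pmf ≤ p_obs
p-value (two-sided) = 0.15495
At α=0.01: p ≥ α → fail to reject H₀

reject H₀: no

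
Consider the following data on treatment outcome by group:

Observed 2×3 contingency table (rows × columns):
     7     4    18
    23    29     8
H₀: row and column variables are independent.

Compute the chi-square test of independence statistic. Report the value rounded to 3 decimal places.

test statistic = 23.355

Row totals [29, 60], col totals [30, 33, 26], n=89
χ² = (7−9.78)²/9.78 + (4−10.75)²/10.75 + (18−8.47)²/8.47 + (23−20.22)²/20.22 + (29−22.25)²/22.25 + (8−17.53)²/17.53 = 23.3546
df = 2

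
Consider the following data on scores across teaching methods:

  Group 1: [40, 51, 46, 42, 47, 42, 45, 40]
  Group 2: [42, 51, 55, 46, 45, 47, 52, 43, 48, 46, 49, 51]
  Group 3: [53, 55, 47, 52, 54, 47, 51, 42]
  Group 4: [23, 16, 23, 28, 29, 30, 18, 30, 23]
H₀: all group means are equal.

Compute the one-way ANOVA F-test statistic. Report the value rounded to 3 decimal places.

Group means [44.12, 47.92, 50.12, 24.44], grand mean 41.865
SSB = Σnᵢ(x̄ᵢ−x̄)² = 3757.435; SSW = ΣΣ(x−x̄ᵢ)² = 616.889
MSB = 3757.435/3 = 1252.4785; MSW = 616.889/33 = 18.6936
F = MSB/MSW = 67.0004
df = (3, 33)

test statistic = 67.000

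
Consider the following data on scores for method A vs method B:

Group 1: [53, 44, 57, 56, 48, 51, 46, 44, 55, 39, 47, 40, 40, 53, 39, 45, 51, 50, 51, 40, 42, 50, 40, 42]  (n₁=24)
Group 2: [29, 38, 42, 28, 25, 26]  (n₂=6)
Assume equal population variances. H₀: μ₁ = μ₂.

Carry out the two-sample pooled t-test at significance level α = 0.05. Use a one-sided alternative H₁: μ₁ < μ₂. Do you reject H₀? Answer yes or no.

reject H₀: no

x̄₁=46.792, s₁=5.823, n₁=24
x̄₂=31.333, s₂=6.976, n₂=6
s_p² = [23·5.823² + 5·6.976²]/28 = 36.5461
SE = √(s_p²·(1/24+1/6)) = 2.7593
t = (46.792−31.333)/2.7593 = 5.6023
df = 28
p-value (one-sided, H₁ less) = 1.00000
At α=0.05: p ≥ α → fail to reject H₀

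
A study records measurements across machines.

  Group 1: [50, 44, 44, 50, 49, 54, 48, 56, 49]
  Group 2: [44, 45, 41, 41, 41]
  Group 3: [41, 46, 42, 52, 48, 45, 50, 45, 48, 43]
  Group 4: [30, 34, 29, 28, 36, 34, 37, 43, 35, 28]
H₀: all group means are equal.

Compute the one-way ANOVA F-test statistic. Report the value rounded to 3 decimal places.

test statistic = 29.942

Group means [49.33, 42.40, 46.00, 33.40], grand mean 42.647
SSB = Σnᵢ(x̄ᵢ−x̄)² = 1370.165; SSW = ΣΣ(x−x̄ᵢ)² = 457.600
MSB = 1370.165/3 = 456.7216; MSW = 457.600/30 = 15.2533
F = MSB/MSW = 29.9424
df = (3, 30)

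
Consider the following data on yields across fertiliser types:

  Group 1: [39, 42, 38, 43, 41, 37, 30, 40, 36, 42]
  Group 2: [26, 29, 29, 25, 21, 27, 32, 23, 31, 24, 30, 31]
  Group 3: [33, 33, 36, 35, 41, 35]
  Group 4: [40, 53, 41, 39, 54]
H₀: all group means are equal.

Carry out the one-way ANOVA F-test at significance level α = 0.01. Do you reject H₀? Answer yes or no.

Group means [38.80, 27.33, 35.50, 45.40], grand mean 35.030
SSB = Σnᵢ(x̄ᵢ−x̄)² = 1392.003; SSW = ΣΣ(x−x̄ᵢ)² = 536.967
MSB = 1392.003/3 = 464.0010; MSW = 536.967/29 = 18.5161
F = MSB/MSW = 25.0593
df = (3, 29)
p-value (upper-tail) = 0.00000
At α=0.01: p < α → reject H₀

reject H₀: yes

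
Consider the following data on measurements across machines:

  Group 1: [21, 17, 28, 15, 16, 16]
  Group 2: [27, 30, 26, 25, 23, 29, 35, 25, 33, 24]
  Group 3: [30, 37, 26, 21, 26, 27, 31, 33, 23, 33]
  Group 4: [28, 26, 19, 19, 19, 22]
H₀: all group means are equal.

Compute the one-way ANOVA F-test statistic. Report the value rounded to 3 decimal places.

Group means [18.83, 27.70, 28.70, 22.17], grand mean 25.312
SSB = Σnᵢ(x̄ᵢ−x̄)² = 483.008; SSW = ΣΣ(x−x̄ᵢ)² = 565.867
MSB = 483.008/3 = 161.0028; MSW = 565.867/28 = 20.2095
F = MSB/MSW = 7.9667
df = (3, 28)

test statistic = 7.967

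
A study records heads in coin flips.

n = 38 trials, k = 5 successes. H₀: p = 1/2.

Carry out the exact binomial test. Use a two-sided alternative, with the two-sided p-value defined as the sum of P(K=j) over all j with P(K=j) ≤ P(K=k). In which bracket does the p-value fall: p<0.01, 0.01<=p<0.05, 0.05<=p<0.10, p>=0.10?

p-value bracket: p<0.01

Exact binomial: n=38, k=5, p₀=1/2=0.5000
P(X=j) = C(n,j)·p₀^j·(1−p₀)^(n−j); p = Σ P(X=j) over j with P(X=j) ≤ P(X=5)
p-value (two-sided) = 0.00000
→ bracket: p<0.01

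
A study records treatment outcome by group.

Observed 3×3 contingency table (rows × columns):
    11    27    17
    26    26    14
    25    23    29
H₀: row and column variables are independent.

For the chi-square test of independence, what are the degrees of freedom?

degrees of freedom = 4

df = (r−1)(c−1) = (3−1)·(3−1) = 4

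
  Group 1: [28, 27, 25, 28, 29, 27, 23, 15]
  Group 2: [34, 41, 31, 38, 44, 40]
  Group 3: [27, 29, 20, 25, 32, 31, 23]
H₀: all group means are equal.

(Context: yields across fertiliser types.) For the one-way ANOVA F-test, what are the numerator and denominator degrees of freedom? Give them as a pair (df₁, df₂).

k = 3 groups, N = 21 total
df = (k−1, N−k) = (3−1, 21−3) = (2, 18)

degrees of freedom = [2, 18]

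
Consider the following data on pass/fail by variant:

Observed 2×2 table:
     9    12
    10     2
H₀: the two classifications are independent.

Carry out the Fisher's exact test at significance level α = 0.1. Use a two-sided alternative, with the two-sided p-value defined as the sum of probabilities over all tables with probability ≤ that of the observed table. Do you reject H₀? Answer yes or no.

reject H₀: yes

Margins: r₁=21, r₂=12, c₁=19, c₂=14, n=33
p_obs = C(21,9)·C(12,10)/C(33,19); sum pmf over tables with pmf ≤ p_obs
p-value (two-sided) = 0.03279
At α=0.1: p < α → reject H₀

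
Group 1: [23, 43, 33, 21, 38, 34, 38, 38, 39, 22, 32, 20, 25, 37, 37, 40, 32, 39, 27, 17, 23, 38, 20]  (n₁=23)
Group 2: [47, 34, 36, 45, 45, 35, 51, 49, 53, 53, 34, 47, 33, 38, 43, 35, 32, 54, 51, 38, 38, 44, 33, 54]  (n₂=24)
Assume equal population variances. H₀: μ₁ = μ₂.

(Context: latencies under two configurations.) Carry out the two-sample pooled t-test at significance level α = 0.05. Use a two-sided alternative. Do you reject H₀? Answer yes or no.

reject H₀: yes

x̄₁=31.130, s₁=8.075, n₁=23
x̄₂=42.583, s₂=7.740, n₂=24
s_p² = [22·8.075² + 23·7.740²]/45 = 62.4987
SE = √(s_p²·(1/23+1/24)) = 2.3068
t = (31.130−42.583)/2.3068 = -4.9648
df = 45
p-value (two-sided) = 0.00001
At α=0.05: p < α → reject H₀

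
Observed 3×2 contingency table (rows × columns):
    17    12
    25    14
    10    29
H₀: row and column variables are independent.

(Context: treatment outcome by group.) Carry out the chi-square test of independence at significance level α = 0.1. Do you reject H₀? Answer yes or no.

reject H₀: yes

Row totals [29, 39, 39], col totals [52, 55], n=107
χ² = (17−14.09)²/14.09 + (12−14.91)²/14.91 + (25−18.95)²/18.95 + (14−20.05)²/20.05 + (10−18.95)²/18.95 + (29−20.05)²/20.05 = 13.1473
df = 2
p-value (upper-tail) = 0.00140
At α=0.1: p < α → reject H₀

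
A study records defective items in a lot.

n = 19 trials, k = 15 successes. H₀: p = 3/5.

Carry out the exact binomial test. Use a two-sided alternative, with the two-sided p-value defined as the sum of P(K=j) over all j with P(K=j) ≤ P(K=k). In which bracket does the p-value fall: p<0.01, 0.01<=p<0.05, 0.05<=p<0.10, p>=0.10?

p-value bracket: p>=0.10

Exact binomial: n=19, k=15, p₀=3/5=0.6000
P(X=j) = C(n,j)·p₀^j·(1−p₀)^(n−j); p = Σ P(X=j) over j with P(X=j) ≤ P(X=15)
p-value (two-sided) = 0.10484
→ bracket: p>=0.10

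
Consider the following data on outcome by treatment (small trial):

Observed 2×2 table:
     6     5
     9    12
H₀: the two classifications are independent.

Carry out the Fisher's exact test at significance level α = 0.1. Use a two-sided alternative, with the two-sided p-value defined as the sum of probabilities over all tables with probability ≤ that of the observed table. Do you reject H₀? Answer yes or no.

reject H₀: no

Margins: r₁=11, r₂=21, c₁=15, c₂=17, n=32
p_obs = C(11,6)·C(21,9)/C(32,15); sum pmf over tables with pmf ≤ p_obs
p-value (two-sided) = 0.71195
At α=0.1: p ≥ α → fail to reject H₀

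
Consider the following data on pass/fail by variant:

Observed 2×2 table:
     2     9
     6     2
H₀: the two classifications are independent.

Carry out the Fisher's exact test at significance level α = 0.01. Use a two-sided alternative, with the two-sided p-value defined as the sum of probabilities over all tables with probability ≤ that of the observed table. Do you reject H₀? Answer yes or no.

Margins: r₁=11, r₂=8, c₁=8, c₂=11, n=19
p_obs = C(11,2)·C(8,6)/C(19,8); sum pmf over tables with pmf ≤ p_obs
p-value (two-sided) = 0.02374
At α=0.01: p ≥ α → fail to reject H₀

reject H₀: no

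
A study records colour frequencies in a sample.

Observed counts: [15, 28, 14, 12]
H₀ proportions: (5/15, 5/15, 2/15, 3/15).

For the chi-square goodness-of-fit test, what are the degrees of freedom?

df = k − 1 = 4 − 1 = 3

degrees of freedom = 3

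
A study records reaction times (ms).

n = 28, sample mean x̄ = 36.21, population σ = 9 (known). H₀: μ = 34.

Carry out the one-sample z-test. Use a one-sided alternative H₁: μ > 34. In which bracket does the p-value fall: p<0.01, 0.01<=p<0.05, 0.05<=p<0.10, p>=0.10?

SE = σ/√n = 9/√28 = 1.7008
z = (x̄−μ₀)/SE = (36.21−34)/1.7008 = 1.2994
p-value (one-sided, H₁ greater) = 0.09691
→ bracket: 0.05<=p<0.10

p-value bracket: 0.05<=p<0.10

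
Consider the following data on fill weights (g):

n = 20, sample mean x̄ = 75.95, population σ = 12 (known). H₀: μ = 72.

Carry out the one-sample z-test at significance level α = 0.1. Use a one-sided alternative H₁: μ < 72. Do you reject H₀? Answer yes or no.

SE = σ/√n = 12/√20 = 2.6833
z = (x̄−μ₀)/SE = (75.95−72)/2.6833 = 1.4721
p-value (one-sided, H₁ less) = 0.92950
At α=0.1: p ≥ α → fail to reject H₀

reject H₀: no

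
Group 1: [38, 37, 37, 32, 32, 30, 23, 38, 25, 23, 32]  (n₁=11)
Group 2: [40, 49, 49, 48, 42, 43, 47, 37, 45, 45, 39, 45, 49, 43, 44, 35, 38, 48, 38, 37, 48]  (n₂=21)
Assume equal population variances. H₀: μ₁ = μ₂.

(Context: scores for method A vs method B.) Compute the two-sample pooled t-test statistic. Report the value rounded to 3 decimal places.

x̄₁=31.545, s₁=5.786, n₁=11
x̄₂=43.286, s₂=4.595, n₂=21
s_p² = [10·5.786² + 20·4.595²]/30 = 25.2338
SE = √(s_p²·(1/11+1/21)) = 1.8696
t = (31.545−43.286)/1.8696 = -6.2794
df = 30

test statistic = -6.279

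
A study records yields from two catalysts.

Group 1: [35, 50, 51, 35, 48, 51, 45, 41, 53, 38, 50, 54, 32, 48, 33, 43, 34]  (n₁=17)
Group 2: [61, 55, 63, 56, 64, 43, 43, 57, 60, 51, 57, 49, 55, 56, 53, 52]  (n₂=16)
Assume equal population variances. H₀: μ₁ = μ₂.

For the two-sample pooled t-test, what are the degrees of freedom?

degrees of freedom = 31

df = n₁ + n₂ − 2 = 17 + 16 − 2 = 31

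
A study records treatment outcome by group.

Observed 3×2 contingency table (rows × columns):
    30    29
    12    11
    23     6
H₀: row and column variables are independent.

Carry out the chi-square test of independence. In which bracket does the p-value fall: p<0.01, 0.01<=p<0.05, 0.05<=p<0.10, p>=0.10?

Row totals [59, 23, 29], col totals [65, 46], n=111
χ² = (30−34.55)²/34.55 + (29−24.45)²/24.45 + (12−13.47)²/13.47 + (11−9.53)²/9.53 + (23−16.98)²/16.98 + (6−12.02)²/12.02 = 6.9781
df = 2
p-value (upper-tail) = 0.03053
→ bracket: 0.01<=p<0.05

p-value bracket: 0.01<=p<0.05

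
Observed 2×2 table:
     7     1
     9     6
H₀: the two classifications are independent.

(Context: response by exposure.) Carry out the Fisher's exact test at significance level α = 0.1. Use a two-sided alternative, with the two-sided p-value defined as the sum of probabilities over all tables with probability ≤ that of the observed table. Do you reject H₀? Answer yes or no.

Margins: r₁=8, r₂=15, c₁=16, c₂=7, n=23
p_obs = C(8,7)·C(15,9)/C(23,16); sum pmf over tables with pmf ≤ p_obs
p-value (two-sided) = 0.34522
At α=0.1: p ≥ α → fail to reject H₀

reject H₀: no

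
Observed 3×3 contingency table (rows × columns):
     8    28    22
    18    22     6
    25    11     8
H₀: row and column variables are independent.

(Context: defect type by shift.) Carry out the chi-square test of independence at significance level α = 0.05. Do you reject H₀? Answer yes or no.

reject H₀: yes

Row totals [58, 46, 44], col totals [51, 61, 36], n=148
χ² = (8−19.99)²/19.99 + (28−23.91)²/23.91 + (22−14.11)²/14.11 + (18−15.85)²/15.85 + (22−18.96)²/18.96 + (6−11.19)²/11.19 + (25−15.16)²/15.16 + (11−18.14)²/18.14 + (8−10.70)²/10.70 = 25.3630
df = 4
p-value (upper-tail) = 0.00004
At α=0.05: p < α → reject H₀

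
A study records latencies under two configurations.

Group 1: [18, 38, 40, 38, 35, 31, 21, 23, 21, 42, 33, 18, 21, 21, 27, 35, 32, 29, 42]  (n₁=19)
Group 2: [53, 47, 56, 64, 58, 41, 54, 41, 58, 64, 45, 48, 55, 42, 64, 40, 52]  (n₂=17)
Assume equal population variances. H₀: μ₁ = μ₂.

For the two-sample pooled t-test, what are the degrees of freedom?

degrees of freedom = 34

df = n₁ + n₂ − 2 = 19 + 17 − 2 = 34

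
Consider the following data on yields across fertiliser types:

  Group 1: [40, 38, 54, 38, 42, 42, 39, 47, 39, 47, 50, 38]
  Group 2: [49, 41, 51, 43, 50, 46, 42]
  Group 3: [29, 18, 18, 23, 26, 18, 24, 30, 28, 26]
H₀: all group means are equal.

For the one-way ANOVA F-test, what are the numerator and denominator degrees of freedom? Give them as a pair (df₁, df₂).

degrees of freedom = [2, 26]

k = 3 groups, N = 29 total
df = (k−1, N−k) = (3−1, 29−3) = (2, 26)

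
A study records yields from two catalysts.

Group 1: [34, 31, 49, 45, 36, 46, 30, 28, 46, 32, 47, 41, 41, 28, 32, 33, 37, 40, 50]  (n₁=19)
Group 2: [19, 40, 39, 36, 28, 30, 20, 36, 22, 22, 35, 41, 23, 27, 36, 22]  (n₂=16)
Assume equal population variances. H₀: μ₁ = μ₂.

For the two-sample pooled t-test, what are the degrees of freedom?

df = n₁ + n₂ − 2 = 19 + 16 − 2 = 33

degrees of freedom = 33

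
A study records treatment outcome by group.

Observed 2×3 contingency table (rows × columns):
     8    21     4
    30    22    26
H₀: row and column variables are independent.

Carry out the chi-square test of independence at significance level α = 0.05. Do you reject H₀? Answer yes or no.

Row totals [33, 78], col totals [38, 43, 30], n=111
χ² = (8−11.30)²/11.30 + (21−12.78)²/12.78 + (4−8.92)²/8.92 + (30−26.70)²/26.70 + (22−30.22)²/30.22 + (26−21.08)²/21.08 = 12.7448
df = 2
p-value (upper-tail) = 0.00171
At α=0.05: p < α → reject H₀

reject H₀: yes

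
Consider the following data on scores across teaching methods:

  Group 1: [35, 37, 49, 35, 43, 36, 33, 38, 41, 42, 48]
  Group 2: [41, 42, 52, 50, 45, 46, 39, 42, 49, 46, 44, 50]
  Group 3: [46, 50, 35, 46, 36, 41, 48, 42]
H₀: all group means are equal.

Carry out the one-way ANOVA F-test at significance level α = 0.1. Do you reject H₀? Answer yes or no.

Group means [39.73, 45.50, 43.00], grand mean 42.806
SSB = Σnᵢ(x̄ᵢ−x̄)² = 191.657; SSW = ΣΣ(x−x̄ᵢ)² = 681.182
MSB = 191.657/2 = 95.8284; MSW = 681.182/28 = 24.3279
F = MSB/MSW = 3.9390
df = (2, 28)
p-value (upper-tail) = 0.03109
At α=0.1: p < α → reject H₀

reject H₀: yes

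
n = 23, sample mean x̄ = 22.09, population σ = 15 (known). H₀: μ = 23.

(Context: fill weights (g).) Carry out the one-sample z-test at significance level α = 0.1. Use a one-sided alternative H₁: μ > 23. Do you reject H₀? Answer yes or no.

SE = σ/√n = 15/√23 = 3.1277
z = (x̄−μ₀)/SE = (22.09−23)/3.1277 = -0.2909
p-value (one-sided, H₁ greater) = 0.61445
At α=0.1: p ≥ α → fail to reject H₀

reject H₀: no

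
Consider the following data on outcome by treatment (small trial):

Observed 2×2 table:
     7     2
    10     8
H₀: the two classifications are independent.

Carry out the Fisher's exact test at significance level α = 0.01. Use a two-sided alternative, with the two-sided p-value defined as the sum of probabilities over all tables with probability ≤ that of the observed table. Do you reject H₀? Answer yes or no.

reject H₀: no

Margins: r₁=9, r₂=18, c₁=17, c₂=10, n=27
p_obs = C(9,7)·C(18,10)/C(27,17); sum pmf over tables with pmf ≤ p_obs
p-value (two-sided) = 0.40587
At α=0.01: p ≥ α → fail to reject H₀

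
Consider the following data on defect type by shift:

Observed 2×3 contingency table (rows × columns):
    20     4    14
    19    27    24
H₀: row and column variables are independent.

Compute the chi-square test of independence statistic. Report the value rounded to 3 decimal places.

Row totals [38, 70], col totals [39, 31, 38], n=108
χ² = (20−13.72)²/13.72 + (4−10.91)²/10.91 + (14−13.37)²/13.37 + (19−25.28)²/25.28 + (27−20.09)²/20.09 + (24−24.63)²/24.63 = 11.2258
df = 2

test statistic = 11.226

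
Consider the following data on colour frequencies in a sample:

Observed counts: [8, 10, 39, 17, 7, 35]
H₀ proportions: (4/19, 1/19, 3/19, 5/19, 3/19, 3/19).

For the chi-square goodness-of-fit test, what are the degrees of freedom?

degrees of freedom = 5

df = k − 1 = 6 − 1 = 5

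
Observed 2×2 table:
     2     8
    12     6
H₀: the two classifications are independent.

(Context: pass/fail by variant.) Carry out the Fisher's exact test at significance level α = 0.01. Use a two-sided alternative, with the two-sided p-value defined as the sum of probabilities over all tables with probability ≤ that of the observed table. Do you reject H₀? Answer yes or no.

reject H₀: no

Margins: r₁=10, r₂=18, c₁=14, c₂=14, n=28
p_obs = C(10,2)·C(18,12)/C(28,14); sum pmf over tables with pmf ≤ p_obs
p-value (two-sided) = 0.04607
At α=0.01: p ≥ α → fail to reject H₀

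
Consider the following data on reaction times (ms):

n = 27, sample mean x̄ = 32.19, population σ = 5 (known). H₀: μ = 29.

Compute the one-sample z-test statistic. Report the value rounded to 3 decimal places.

SE = σ/√n = 5/√27 = 0.9623
z = (x̄−μ₀)/SE = (32.19−29)/0.9623 = 3.3151

test statistic = 3.315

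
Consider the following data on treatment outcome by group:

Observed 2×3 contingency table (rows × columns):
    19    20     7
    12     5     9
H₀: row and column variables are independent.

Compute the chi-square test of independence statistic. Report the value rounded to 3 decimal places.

test statistic = 5.716

Row totals [46, 26], col totals [31, 25, 16], n=72
χ² = (19−19.81)²/19.81 + (20−15.97)²/15.97 + (7−10.22)²/10.22 + (12−11.19)²/11.19 + (5−9.03)²/9.03 + (9−5.78)²/5.78 = 5.7162
df = 2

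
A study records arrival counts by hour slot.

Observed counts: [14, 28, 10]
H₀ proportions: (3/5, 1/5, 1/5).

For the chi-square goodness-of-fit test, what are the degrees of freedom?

df = k − 1 = 3 − 1 = 2

degrees of freedom = 2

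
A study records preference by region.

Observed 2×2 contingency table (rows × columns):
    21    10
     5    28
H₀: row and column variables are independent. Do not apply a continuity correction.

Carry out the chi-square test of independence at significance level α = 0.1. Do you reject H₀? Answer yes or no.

reject H₀: yes

Row totals [31, 33], col totals [26, 38], n=64
χ² = (21−12.59)²/12.59 + (10−18.41)²/18.41 + (5−13.41)²/13.41 + (28−19.59)²/19.59 = 18.3279
df = 1
p-value (upper-tail) = 0.00002
At α=0.1: p < α → reject H₀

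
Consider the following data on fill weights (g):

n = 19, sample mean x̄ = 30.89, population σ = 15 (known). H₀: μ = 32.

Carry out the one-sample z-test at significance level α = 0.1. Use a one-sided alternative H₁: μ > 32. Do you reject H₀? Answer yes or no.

SE = σ/√n = 15/√19 = 3.4412
z = (x̄−μ₀)/SE = (30.89−32)/3.4412 = -0.3226
p-value (one-sided, H₁ greater) = 0.62649
At α=0.1: p ≥ α → fail to reject H₀

reject H₀: no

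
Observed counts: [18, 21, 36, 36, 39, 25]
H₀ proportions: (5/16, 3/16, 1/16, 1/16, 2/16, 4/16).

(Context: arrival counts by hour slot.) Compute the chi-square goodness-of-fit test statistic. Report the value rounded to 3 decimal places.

n = 175; E_i = n·p_i = [54.69, 32.81, 10.94, 10.94, 21.88, 43.75]
χ² = (18−54.69)²/54.69 + (21−32.81)²/32.81 + (36−10.94)²/10.94 + (36−10.94)²/10.94 + (39−21.88)²/21.88 + (25−43.75)²/43.75 = 165.1646
df = 5

test statistic = 165.165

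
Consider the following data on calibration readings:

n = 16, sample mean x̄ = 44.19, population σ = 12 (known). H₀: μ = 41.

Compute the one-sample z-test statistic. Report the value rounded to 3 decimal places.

test statistic = 1.063

SE = σ/√n = 12/√16 = 3.0000
z = (x̄−μ₀)/SE = (44.19−41)/3.0000 = 1.0633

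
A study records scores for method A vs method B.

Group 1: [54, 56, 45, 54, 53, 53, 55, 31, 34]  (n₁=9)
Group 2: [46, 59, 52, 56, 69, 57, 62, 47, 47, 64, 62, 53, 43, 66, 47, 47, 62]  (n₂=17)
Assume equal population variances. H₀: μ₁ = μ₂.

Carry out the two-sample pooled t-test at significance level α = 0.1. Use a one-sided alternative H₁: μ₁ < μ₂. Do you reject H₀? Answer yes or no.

x̄₁=48.333, s₁=9.539, n₁=9
x̄₂=55.235, s₂=8.136, n₂=17
s_p² = [8·9.539² + 16·8.136²]/24 = 74.4608
SE = √(s_p²·(1/9+1/17)) = 3.5572
t = (48.333−55.235)/3.5572 = -1.9403
df = 24
p-value (one-sided, H₁ less) = 0.03209
At α=0.1: p < α → reject H₀

reject H₀: yes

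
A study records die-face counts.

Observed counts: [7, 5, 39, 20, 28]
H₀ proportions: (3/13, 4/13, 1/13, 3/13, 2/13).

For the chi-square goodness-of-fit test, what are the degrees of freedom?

degrees of freedom = 4

df = k − 1 = 5 − 1 = 4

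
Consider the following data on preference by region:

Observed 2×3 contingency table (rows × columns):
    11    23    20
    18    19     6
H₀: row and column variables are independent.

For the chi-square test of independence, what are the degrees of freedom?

df = (r−1)(c−1) = (2−1)·(3−1) = 2

degrees of freedom = 2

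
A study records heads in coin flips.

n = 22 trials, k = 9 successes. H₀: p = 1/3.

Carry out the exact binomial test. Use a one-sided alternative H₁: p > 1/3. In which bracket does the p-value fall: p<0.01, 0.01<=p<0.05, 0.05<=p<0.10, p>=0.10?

Exact binomial: n=22, k=9, p₀=1/3=0.3333
P(X≥9) from Σ C(n,i)·p₀^i·(1−p₀)^(n−i)
p-value (one-sided, H₁ greater) = 0.29300
→ bracket: p>=0.10

p-value bracket: p>=0.10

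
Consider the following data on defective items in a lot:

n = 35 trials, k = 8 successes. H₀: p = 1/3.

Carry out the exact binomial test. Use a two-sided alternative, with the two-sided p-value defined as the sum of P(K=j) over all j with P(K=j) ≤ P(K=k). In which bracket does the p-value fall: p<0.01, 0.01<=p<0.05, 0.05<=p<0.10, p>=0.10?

p-value bracket: p>=0.10

Exact binomial: n=35, k=8, p₀=1/3=0.3333
P(X=j) = C(n,j)·p₀^j·(1−p₀)^(n−j); p = Σ P(X=j) over j with P(X=j) ≤ P(X=8)
p-value (two-sided) = 0.21327
→ bracket: p>=0.10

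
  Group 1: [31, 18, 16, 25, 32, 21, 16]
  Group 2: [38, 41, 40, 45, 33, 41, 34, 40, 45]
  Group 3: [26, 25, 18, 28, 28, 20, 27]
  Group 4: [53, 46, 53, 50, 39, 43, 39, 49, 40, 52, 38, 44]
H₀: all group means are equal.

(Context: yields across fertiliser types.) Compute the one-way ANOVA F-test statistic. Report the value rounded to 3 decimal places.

Group means [22.71, 39.67, 24.57, 45.50], grand mean 35.257
SSB = Σnᵢ(x̄ᵢ−x̄)² = 3334.543; SSW = ΣΣ(x−x̄ᵢ)² = 878.143
MSB = 3334.543/3 = 1111.5143; MSW = 878.143/31 = 28.3272
F = MSB/MSW = 39.2384
df = (3, 31)

test statistic = 39.238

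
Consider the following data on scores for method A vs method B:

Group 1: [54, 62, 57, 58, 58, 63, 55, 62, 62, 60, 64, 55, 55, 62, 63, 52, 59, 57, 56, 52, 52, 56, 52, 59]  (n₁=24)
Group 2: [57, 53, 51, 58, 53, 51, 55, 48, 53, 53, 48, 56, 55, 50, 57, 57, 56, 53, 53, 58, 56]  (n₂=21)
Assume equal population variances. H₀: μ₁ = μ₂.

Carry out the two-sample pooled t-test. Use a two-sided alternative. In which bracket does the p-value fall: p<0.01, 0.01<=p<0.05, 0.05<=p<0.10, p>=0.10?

x̄₁=57.708, s₁=3.906, n₁=24
x̄₂=53.857, s₂=3.038, n₂=21
s_p² = [23·3.906² + 20·3.038²]/43 = 12.4542
SE = √(s_p²·(1/24+1/21)) = 1.0545
t = (57.708−53.857)/1.0545 = 3.6521
df = 43
p-value (two-sided) = 0.00070
→ bracket: p<0.01

p-value bracket: p<0.01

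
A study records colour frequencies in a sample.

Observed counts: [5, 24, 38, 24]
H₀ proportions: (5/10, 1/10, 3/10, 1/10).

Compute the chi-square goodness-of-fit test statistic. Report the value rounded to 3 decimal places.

n = 91; E_i = n·p_i = [45.50, 9.10, 27.30, 9.10]
χ² = (5−45.50)²/45.50 + (24−9.10)²/9.10 + (38−27.30)²/27.30 + (24−9.10)²/9.10 = 89.0366
df = 3

test statistic = 89.037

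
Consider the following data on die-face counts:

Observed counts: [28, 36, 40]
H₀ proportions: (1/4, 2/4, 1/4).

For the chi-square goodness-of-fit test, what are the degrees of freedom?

degrees of freedom = 2

df = k − 1 = 3 − 1 = 2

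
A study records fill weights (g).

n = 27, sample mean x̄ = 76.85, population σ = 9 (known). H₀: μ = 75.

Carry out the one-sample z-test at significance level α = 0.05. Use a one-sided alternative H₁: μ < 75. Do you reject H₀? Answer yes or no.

SE = σ/√n = 9/√27 = 1.7321
z = (x̄−μ₀)/SE = (76.85−75)/1.7321 = 1.0681
p-value (one-sided, H₁ less) = 0.85726
At α=0.05: p ≥ α → fail to reject H₀

reject H₀: no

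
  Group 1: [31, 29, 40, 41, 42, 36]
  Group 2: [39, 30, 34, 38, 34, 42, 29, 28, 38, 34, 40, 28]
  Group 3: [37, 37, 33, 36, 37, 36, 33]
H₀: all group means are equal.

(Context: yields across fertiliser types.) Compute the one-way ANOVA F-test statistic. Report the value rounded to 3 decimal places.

test statistic = 0.424

Group means [36.50, 34.50, 35.57], grand mean 35.280
SSB = Σnᵢ(x̄ᵢ−x̄)² = 16.826; SSW = ΣΣ(x−x̄ᵢ)² = 436.214
MSB = 16.826/2 = 8.4129; MSW = 436.214/22 = 19.8279
F = MSB/MSW = 0.4243
df = (2, 22)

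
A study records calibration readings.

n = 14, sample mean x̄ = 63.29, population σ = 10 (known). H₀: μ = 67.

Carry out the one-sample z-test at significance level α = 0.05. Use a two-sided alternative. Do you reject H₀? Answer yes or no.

reject H₀: no

SE = σ/√n = 10/√14 = 2.6726
z = (x̄−μ₀)/SE = (63.29−67)/2.6726 = -1.3882
p-value (two-sided) = 0.16509
At α=0.05: p ≥ α → fail to reject H₀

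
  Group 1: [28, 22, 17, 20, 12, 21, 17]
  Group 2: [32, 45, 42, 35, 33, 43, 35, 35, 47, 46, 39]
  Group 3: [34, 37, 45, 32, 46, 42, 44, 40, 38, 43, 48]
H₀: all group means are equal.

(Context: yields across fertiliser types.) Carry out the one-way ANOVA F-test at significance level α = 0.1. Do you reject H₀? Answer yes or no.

Group means [19.57, 39.27, 40.82], grand mean 35.103
SSB = Σnᵢ(x̄ᵢ−x̄)² = 2239.157; SSW = ΣΣ(x−x̄ᵢ)² = 715.532
MSB = 2239.157/2 = 1119.5786; MSW = 715.532/26 = 27.5205
F = MSB/MSW = 40.6817
df = (2, 26)
p-value (upper-tail) = 0.00000
At α=0.1: p < α → reject H₀

reject H₀: yes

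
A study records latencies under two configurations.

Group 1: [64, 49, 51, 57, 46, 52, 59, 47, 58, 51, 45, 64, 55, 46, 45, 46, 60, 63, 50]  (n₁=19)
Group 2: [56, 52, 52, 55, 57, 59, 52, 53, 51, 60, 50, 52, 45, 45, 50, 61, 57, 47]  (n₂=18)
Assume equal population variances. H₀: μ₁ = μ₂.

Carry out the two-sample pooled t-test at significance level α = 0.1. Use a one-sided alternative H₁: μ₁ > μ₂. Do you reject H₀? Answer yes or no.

reject H₀: no

x̄₁=53.053, s₁=6.737, n₁=19
x̄₂=53.000, s₂=4.753, n₂=18
s_p² = [18·6.737² + 17·4.753²]/35 = 34.3128
SE = √(s_p²·(1/19+1/18)) = 1.9267
t = (53.053−53.000)/1.9267 = 0.0273
df = 35
p-value (one-sided, H₁ greater) = 0.48918
At α=0.1: p ≥ α → fail to reject H₀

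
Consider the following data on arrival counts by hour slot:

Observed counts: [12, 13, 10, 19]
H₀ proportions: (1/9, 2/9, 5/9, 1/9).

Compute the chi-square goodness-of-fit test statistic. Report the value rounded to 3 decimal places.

test statistic = 47.583

n = 54; E_i = n·p_i = [6.00, 12.00, 30.00, 6.00]
χ² = (12−6.00)²/6.00 + (13−12.00)²/12.00 + (10−30.00)²/30.00 + (19−6.00)²/6.00 = 47.5833
df = 3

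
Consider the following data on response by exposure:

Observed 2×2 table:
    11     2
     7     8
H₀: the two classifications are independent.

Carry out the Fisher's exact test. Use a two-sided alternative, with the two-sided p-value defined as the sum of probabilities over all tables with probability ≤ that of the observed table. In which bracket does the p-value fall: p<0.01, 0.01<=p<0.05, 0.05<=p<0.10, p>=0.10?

Margins: r₁=13, r₂=15, c₁=18, c₂=10, n=28
p_obs = C(13,11)·C(15,7)/C(28,18); sum pmf over tables with pmf ≤ p_obs
p-value (two-sided) = 0.05457
→ bracket: 0.05<=p<0.10

p-value bracket: 0.05<=p<0.10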